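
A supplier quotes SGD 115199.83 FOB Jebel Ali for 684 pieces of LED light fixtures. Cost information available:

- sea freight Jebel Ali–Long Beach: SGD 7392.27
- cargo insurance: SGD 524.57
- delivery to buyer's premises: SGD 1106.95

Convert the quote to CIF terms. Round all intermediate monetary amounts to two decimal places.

Not relevant to the conversion: delivery — on the buyer under both terms; not part of either seller's price.
From FOB to CIF, the seller additionally bears: freight, insurance.
CIF price = 115199.83 + 7392.27 + 524.57 = 123116.67

CIF price: SGD 123116.67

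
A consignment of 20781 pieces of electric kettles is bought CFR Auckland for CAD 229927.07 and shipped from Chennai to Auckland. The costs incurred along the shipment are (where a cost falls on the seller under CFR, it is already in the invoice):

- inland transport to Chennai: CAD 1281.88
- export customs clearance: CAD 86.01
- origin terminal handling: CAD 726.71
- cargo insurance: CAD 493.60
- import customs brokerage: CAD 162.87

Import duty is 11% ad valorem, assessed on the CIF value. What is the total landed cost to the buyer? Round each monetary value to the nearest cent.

Total landed cost: CAD 255929.81

CFR: the seller pays costs through ocean freight to the destination port, but not insurance.
Already in the invoice (seller's account under CFR): inland to port, export clearance, origin terminal — exclude.
CIF value = CFR price + insurance = 229927.07 + 493.60 = 230420.67
Import duty = 230420.67 × 11% = 25346.27
Buyer bears: insurance 493.60 + brokerage 162.87 + duty 25346.27 = 26002.74
Landed cost = invoice 229927.07 + 26002.74 = 255929.81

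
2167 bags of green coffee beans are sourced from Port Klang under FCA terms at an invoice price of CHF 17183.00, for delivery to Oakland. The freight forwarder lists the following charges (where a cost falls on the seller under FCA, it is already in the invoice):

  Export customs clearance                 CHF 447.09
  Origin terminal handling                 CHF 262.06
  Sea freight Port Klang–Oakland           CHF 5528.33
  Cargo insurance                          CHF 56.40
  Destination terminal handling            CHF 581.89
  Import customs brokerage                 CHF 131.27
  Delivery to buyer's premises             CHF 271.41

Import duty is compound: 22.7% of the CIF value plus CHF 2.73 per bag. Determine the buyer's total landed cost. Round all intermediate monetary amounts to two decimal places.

Total landed cost: CHF 35158.03

FCA: the seller delivers export-cleared goods to the carrier; the buyer bears costs from that point.
Already in the invoice (seller's account under FCA): export clearance — exclude.
CIF value = FCA price + origin terminal + freight + insurance = 17183.00 + 262.06 + 5528.33 + 56.40 = 23029.79
Ad valorem component: 23029.79 × 22.7% = 5227.76
Specific component: 2167 × 2.73 = 5915.91
Import duty = 5227.76 + 5915.91 = 11143.67
Buyer bears: origin terminal 262.06 + freight 5528.33 + insurance 56.40 + destination terminal 581.89 + brokerage 131.27 + delivery 271.41 + duty 11143.67 = 17975.03
Landed cost = invoice 17183.00 + 17975.03 = 35158.03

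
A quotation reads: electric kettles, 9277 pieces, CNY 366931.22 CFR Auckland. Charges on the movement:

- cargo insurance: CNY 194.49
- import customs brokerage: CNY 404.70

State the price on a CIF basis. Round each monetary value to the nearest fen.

CIF price: CNY 367125.71

Not relevant to the conversion: brokerage — on the buyer under both terms; not part of either seller's price.
From CFR to CIF, the seller additionally bears: insurance.
CIF price = 366931.22 + 194.49 = 367125.71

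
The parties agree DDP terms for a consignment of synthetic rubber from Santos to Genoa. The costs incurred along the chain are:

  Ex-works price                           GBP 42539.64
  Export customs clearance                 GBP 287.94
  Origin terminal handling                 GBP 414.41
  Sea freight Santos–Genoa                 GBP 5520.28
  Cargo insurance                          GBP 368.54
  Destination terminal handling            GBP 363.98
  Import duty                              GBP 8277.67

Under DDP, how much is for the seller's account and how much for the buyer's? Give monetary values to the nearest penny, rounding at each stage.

Seller: GBP 57772.46; buyer: GBP 0.00

DDP: the seller bears all costs including import duty.
Seller's account: goods 42539.64 + export clearance 287.94 + origin terminal 414.41 + freight 5520.28 + insurance 368.54 + destination terminal 363.98 + duty 8277.67 = 57772.46
Buyer's account: 0.00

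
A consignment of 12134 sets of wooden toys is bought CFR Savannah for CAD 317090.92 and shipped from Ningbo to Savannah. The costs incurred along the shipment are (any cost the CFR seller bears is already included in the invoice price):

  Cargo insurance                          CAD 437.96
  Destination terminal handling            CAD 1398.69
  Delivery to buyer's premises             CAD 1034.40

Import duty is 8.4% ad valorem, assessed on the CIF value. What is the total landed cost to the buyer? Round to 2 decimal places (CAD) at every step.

CFR: the seller pays costs through ocean freight to the destination port, but not insurance.
CIF value = CFR price + insurance = 317090.92 + 437.96 = 317528.88
Import duty = 317528.88 × 8.4% = 26672.43
Buyer bears: insurance 437.96 + destination terminal 1398.69 + delivery 1034.40 + duty 26672.43 = 29543.48
Landed cost = invoice 317090.92 + 29543.48 = 346634.40

Total landed cost: CAD 346634.40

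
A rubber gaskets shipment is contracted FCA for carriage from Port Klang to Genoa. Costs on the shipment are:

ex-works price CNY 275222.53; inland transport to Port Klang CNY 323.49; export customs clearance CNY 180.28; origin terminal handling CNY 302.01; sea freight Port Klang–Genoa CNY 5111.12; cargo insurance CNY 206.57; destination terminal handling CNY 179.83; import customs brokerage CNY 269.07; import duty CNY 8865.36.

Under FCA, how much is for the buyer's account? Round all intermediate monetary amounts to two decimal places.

Buyer's account: CNY 14933.96

FCA: the seller delivers export-cleared goods to the carrier; the buyer bears costs from that point.
Seller's account: goods 275222.53 + inland to port 323.49 + export clearance 180.28 = 275726.30
Buyer's account: origin terminal 302.01 + freight 5111.12 + insurance 206.57 + destination terminal 179.83 + brokerage 269.07 + duty 8865.36 = 14933.96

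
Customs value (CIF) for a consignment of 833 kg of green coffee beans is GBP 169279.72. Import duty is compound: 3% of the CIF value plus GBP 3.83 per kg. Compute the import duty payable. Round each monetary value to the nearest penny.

Ad valorem component: 169279.72 × 3% = 5078.39
Specific component: 833 × 3.83 = 3190.39
Import duty = 5078.39 + 3190.39 = 8268.78

Import duty: GBP 8268.78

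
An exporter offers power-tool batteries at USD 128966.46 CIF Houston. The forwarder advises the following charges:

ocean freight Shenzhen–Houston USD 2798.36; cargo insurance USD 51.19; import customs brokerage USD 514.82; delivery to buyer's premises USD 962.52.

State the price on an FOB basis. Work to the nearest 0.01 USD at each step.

FOB price: USD 126116.91

Not relevant to the conversion: brokerage, delivery — on the buyer under both terms; not part of either seller's price.
From CIF to FOB, the seller no longer bears: freight, insurance.
FOB price = 128966.46 − 2798.36 − 51.19 = 126116.91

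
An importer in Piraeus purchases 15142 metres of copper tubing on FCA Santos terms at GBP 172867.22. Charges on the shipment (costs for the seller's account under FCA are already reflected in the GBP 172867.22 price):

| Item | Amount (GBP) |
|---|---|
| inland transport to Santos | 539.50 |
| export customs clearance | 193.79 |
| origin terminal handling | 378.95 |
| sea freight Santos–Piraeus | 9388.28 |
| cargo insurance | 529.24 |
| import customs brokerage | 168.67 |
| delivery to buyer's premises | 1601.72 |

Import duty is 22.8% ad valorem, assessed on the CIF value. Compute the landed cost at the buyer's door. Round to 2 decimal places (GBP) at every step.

FCA: the seller delivers export-cleared goods to the carrier; the buyer bears costs from that point.
Already in the invoice (seller's account under FCA): inland to port, export clearance — exclude.
CIF value = FCA price + origin terminal + freight + insurance = 172867.22 + 378.95 + 9388.28 + 529.24 = 183163.69
Import duty = 183163.69 × 22.8% = 41761.32
Buyer bears: origin terminal 378.95 + freight 9388.28 + insurance 529.24 + brokerage 168.67 + delivery 1601.72 + duty 41761.32 = 53828.18
Landed cost = invoice 172867.22 + 53828.18 = 226695.40

Total landed cost: GBP 226695.40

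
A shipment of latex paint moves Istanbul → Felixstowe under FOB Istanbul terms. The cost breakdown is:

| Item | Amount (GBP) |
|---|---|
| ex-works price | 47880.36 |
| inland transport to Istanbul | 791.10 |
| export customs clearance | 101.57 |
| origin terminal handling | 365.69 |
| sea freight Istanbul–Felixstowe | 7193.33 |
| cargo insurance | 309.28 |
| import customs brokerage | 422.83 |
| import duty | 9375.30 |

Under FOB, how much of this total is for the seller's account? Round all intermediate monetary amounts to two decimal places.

FOB: the seller bears costs until goods are on board at the origin port; the buyer bears freight, insurance and all costs thereafter.
Seller's account: goods 47880.36 + inland to port 791.10 + export clearance 101.57 + origin terminal 365.69 = 49138.72
Buyer's account: freight 7193.33 + insurance 309.28 + brokerage 422.83 + duty 9375.30 = 17300.74

Seller's account: GBP 49138.72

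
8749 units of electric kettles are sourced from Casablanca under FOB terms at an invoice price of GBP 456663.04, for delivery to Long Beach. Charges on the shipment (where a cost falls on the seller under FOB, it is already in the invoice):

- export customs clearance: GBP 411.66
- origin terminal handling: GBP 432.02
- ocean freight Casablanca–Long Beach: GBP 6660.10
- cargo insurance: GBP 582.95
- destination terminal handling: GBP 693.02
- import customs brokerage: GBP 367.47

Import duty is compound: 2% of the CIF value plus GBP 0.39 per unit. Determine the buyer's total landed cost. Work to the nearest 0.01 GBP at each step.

FOB: the seller bears costs until goods are on board at the origin port; the buyer bears freight, insurance and all costs thereafter.
Already in the invoice (seller's account under FOB): export clearance, origin terminal — exclude.
CIF value = FOB price + freight + insurance = 456663.04 + 6660.10 + 582.95 = 463906.09
Ad valorem component: 463906.09 × 2% = 9278.12
Specific component: 8749 × 0.39 = 3412.11
Import duty = 9278.12 + 3412.11 = 12690.23
Buyer bears: freight 6660.10 + insurance 582.95 + destination terminal 693.02 + brokerage 367.47 + duty 12690.23 = 20993.77
Landed cost = invoice 456663.04 + 20993.77 = 477656.81

Total landed cost: GBP 477656.81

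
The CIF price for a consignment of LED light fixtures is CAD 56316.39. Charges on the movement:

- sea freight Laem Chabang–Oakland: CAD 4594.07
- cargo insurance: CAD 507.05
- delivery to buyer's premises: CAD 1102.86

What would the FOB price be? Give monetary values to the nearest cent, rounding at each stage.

FOB price: CAD 51215.27

Not relevant to the conversion: delivery — on the buyer under both terms; not part of either seller's price.
From CIF to FOB, the seller no longer bears: freight, insurance.
FOB price = 56316.39 − 4594.07 − 507.05 = 51215.27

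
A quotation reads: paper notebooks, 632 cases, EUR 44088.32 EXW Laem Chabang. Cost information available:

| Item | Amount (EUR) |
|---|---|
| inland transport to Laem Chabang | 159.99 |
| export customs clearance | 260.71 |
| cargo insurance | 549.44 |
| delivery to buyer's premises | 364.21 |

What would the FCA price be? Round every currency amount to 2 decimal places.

Not relevant to the conversion: delivery, insurance — on the buyer under both terms; not part of either seller's price.
From EXW to FCA, the seller additionally bears: inland to port, export clearance.
FCA price = 44088.32 + 159.99 + 260.71 = 44509.02

FCA price: EUR 44509.02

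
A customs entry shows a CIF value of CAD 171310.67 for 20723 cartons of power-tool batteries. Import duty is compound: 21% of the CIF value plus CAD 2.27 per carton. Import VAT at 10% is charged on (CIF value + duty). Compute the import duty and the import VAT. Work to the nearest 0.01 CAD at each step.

Ad valorem component: 171310.67 × 21% = 35975.24
Specific component: 20723 × 2.27 = 47041.21
Import duty = 35975.24 + 47041.21 = 83016.45
VAT base = CIF + duty = 171310.67 + 83016.45 = 254327.12
Import VAT = 254327.12 × 10% = 25432.71

Import duty: CAD 83016.45; import VAT: CAD 25432.71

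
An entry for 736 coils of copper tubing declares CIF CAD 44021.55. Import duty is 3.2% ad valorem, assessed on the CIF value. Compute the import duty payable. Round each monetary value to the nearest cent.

Import duty: CAD 1408.69

Import duty = 44021.55 × 3.2% = 1408.69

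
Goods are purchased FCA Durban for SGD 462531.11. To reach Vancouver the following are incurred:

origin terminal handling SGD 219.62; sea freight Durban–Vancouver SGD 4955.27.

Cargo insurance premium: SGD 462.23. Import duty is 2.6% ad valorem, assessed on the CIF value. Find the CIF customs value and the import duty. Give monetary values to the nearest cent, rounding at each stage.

CIF = FCA price + pre-shipment costs + freight + insurance
CIF = 462531.11 + 219.62 + 4955.27 + 462.23 = 468168.23
Import duty = 468168.23 × 2.6% = 12172.37

CIF value: SGD 468168.23; import duty: SGD 12172.37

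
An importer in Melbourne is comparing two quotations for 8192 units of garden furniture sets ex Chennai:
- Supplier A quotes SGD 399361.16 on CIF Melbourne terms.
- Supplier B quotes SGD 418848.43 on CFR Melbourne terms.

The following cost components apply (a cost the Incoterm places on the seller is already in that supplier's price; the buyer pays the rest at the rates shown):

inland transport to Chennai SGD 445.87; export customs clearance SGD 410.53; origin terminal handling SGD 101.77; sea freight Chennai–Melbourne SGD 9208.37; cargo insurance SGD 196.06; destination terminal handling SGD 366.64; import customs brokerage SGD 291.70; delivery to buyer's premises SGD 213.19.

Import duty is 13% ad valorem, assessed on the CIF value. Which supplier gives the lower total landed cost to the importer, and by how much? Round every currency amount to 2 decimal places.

Supplier A is cheaper by SGD 22242.16

Supplier A (CIF):
The CIF price already equals the CIF value: 399361.16
Import duty = 399361.16 × 13% = 51916.95
Buyer bears (A): 366.64 + 291.70 + 213.19 = 871.53
Landed cost (A) = invoice 399361.16 + 871.53 + duty 51916.95 = 452149.64
Supplier B (CFR):
CIF value = CFR price + insurance = 418848.43 + 196.06 = 419044.49
Import duty = 419044.49 × 13% = 54475.78
Buyer bears (B): 196.06 + 366.64 + 291.70 + 213.19 = 1067.59
Landed cost (B) = invoice 418848.43 + 1067.59 + duty 54475.78 = 474391.80
Difference = |452149.64 − 474391.80| = 22242.16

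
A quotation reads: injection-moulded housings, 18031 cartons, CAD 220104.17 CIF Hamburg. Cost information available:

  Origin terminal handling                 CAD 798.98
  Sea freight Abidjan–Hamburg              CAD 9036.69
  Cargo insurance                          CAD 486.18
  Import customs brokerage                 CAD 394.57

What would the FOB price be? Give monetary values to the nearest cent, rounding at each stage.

FOB price: CAD 210581.30

Not relevant to the conversion: origin terminal — on the seller under both CIF and FOB; already in the CIF price and stays in the FOB price. brokerage — on the buyer under both terms; not part of either seller's price.
From CIF to FOB, the seller no longer bears: freight, insurance.
FOB price = 220104.17 − 9036.69 − 486.18 = 210581.30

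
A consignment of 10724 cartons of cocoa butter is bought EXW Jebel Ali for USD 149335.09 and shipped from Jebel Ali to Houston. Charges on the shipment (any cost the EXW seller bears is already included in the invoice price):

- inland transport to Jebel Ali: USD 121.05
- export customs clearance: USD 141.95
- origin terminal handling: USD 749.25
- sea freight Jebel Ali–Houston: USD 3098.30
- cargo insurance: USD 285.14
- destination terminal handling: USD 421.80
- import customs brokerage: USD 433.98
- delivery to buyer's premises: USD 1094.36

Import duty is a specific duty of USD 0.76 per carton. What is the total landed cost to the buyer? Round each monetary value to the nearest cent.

Total landed cost: USD 163831.16

EXW: the seller makes goods available at their premises; the buyer bears all onward costs.
CIF value = EXW price + inland to port + export clearance + origin terminal + freight + insurance = 149335.09 + 121.05 + 141.95 + 749.25 + 3098.30 + 285.14 = 153730.78
Import duty = 10724 × 0.76 = 8150.24
Buyer bears: inland to port 121.05 + export clearance 141.95 + origin terminal 749.25 + freight 3098.30 + insurance 285.14 + destination terminal 421.80 + brokerage 433.98 + delivery 1094.36 + duty 8150.24 = 14496.07
Landed cost = invoice 149335.09 + 14496.07 = 163831.16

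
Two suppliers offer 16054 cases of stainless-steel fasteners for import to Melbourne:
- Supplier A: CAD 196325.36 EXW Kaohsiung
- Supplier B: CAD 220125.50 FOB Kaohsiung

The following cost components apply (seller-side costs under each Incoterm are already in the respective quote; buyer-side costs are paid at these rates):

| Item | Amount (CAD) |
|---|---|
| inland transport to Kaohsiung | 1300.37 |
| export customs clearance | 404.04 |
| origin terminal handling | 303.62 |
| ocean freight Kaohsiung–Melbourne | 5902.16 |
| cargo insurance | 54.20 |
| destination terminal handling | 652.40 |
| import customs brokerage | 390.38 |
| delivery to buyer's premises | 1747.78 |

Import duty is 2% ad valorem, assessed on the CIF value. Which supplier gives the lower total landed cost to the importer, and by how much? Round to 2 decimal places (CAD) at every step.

Supplier A (EXW):
CIF value = EXW price + inland to port + export clearance + origin terminal + freight + insurance = 196325.36 + 1300.37 + 404.04 + 303.62 + 5902.16 + 54.20 = 204289.75
Import duty = 204289.75 × 2% = 4085.80
Buyer bears (A): 1300.37 + 404.04 + 303.62 + 5902.16 + 54.20 + 652.40 + 390.38 + 1747.78 = 10754.95
Landed cost (A) = invoice 196325.36 + 10754.95 + duty 4085.80 = 211166.11
Supplier B (FOB):
CIF value = FOB price + freight + insurance = 220125.50 + 5902.16 + 54.20 = 226081.86
Import duty = 226081.86 × 2% = 4521.64
Buyer bears (B): 5902.16 + 54.20 + 652.40 + 390.38 + 1747.78 = 8746.92
Landed cost (B) = invoice 220125.50 + 8746.92 + duty 4521.64 = 233394.06
Difference = |211166.11 − 233394.06| = 22227.95

Supplier A is cheaper by CAD 22227.95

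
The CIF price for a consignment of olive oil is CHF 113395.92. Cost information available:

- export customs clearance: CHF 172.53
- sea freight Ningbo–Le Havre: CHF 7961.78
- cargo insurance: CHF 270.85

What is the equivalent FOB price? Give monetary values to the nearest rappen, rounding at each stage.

Not relevant to the conversion: export clearance — on the seller under both CIF and FOB; already in the CIF price and stays in the FOB price.
From CIF to FOB, the seller no longer bears: freight, insurance.
FOB price = 113395.92 − 7961.78 − 270.85 = 105163.29

FOB price: CHF 105163.29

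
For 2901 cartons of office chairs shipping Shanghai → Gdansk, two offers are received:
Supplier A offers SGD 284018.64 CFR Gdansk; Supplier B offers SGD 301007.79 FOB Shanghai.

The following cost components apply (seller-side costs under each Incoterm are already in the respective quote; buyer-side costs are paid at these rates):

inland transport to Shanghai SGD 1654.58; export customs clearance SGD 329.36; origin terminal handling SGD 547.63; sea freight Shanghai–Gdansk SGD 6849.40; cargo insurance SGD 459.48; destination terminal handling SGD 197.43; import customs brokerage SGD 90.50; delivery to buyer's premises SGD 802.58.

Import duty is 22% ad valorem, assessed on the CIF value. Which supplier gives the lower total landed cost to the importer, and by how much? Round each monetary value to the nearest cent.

Supplier A is cheaper by SGD 29083.03

Supplier A (CFR):
CIF value = CFR price + insurance = 284018.64 + 459.48 = 284478.12
Import duty = 284478.12 × 22% = 62585.19
Buyer bears (A): 459.48 + 197.43 + 90.50 + 802.58 = 1549.99
Landed cost (A) = invoice 284018.64 + 1549.99 + duty 62585.19 = 348153.82
Supplier B (FOB):
CIF value = FOB price + freight + insurance = 301007.79 + 6849.40 + 459.48 = 308316.67
Import duty = 308316.67 × 22% = 67829.67
Buyer bears (B): 6849.40 + 459.48 + 197.43 + 90.50 + 802.58 = 8399.39
Landed cost (B) = invoice 301007.79 + 8399.39 + duty 67829.67 = 377236.85
Difference = |348153.82 − 377236.85| = 29083.03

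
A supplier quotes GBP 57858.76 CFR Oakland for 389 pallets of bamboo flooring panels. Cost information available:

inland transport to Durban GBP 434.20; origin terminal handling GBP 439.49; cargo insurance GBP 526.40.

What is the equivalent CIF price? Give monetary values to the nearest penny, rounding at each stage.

CIF price: GBP 58385.16

Not relevant to the conversion: inland to port, origin terminal — on the seller under both CFR and CIF; already in the CFR price and stays in the CIF price.
From CFR to CIF, the seller additionally bears: insurance.
CIF price = 57858.76 + 526.40 = 58385.16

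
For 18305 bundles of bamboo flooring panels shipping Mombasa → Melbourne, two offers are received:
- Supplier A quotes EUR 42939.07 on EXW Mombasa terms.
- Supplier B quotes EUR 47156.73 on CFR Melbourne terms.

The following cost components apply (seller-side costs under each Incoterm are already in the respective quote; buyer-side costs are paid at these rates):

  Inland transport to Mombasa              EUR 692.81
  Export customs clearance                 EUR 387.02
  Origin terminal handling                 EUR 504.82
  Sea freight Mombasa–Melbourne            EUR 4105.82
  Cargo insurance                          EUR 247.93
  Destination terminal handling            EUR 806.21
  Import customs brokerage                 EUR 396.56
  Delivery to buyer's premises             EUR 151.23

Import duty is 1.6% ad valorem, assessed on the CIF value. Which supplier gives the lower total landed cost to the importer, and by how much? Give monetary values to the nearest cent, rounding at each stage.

Supplier A (EXW):
CIF value = EXW price + inland to port + export clearance + origin terminal + freight + insurance = 42939.07 + 692.81 + 387.02 + 504.82 + 4105.82 + 247.93 = 48877.47
Import duty = 48877.47 × 1.6% = 782.04
Buyer bears (A): 692.81 + 387.02 + 504.82 + 4105.82 + 247.93 + 806.21 + 396.56 + 151.23 = 7292.40
Landed cost (A) = invoice 42939.07 + 7292.40 + duty 782.04 = 51013.51
Supplier B (CFR):
CIF value = CFR price + insurance = 47156.73 + 247.93 = 47404.66
Import duty = 47404.66 × 1.6% = 758.47
Buyer bears (B): 247.93 + 806.21 + 396.56 + 151.23 = 1601.93
Landed cost (B) = invoice 47156.73 + 1601.93 + duty 758.47 = 49517.13
Difference = |51013.51 − 49517.13| = 1496.38

Supplier B is cheaper by EUR 1496.38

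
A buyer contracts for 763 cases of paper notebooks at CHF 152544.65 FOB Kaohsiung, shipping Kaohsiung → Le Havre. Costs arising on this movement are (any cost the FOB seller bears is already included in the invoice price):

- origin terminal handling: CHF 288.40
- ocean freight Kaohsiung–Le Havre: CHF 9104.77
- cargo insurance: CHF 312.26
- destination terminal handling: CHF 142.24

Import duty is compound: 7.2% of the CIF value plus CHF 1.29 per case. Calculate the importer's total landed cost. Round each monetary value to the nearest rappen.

FOB: the seller bears costs until goods are on board at the origin port; the buyer bears freight, insurance and all costs thereafter.
Already in the invoice (seller's account under FOB): origin terminal — exclude.
CIF value = FOB price + freight + insurance = 152544.65 + 9104.77 + 312.26 = 161961.68
Ad valorem component: 161961.68 × 7.2% = 11661.24
Specific component: 763 × 1.29 = 984.27
Import duty = 11661.24 + 984.27 = 12645.51
Buyer bears: freight 9104.77 + insurance 312.26 + destination terminal 142.24 + duty 12645.51 = 22204.78
Landed cost = invoice 152544.65 + 22204.78 = 174749.43

Total landed cost: CHF 174749.43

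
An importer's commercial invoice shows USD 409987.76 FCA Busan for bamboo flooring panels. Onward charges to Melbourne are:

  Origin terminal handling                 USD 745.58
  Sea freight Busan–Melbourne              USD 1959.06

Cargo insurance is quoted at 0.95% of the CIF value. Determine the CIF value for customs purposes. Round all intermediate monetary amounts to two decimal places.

CIF value: USD 416650.58

Let C be the CIF value. C = FCA price + pre-shipment costs + freight + 0.95% × C
C − 0.95% × C = 409987.76 + 745.58 + 1959.06
0.9905 × C = 412692.40
C = 412692.40 / 0.9905 = 416650.58
Insurance premium = 0.95% × 416650.58 = 3958.18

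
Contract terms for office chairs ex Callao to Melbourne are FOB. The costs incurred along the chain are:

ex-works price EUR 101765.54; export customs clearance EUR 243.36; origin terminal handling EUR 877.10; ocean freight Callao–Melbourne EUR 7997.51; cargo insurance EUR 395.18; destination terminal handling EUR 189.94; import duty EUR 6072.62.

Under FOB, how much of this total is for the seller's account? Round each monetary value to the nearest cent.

Seller's account: EUR 102886.00

FOB: the seller bears costs until goods are on board at the origin port; the buyer bears freight, insurance and all costs thereafter.
Seller's account: goods 101765.54 + export clearance 243.36 + origin terminal 877.10 = 102886.00
Buyer's account: freight 7997.51 + insurance 395.18 + destination terminal 189.94 + duty 6072.62 = 14655.25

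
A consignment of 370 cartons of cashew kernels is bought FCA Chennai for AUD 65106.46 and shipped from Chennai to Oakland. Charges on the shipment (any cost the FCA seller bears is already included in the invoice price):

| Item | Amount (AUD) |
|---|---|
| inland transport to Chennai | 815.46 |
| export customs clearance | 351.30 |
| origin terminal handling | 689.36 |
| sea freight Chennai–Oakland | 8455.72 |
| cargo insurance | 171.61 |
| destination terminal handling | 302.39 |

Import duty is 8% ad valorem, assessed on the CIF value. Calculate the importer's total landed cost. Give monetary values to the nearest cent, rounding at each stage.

FCA: the seller delivers export-cleared goods to the carrier; the buyer bears costs from that point.
Already in the invoice (seller's account under FCA): inland to port, export clearance — exclude.
CIF value = FCA price + origin terminal + freight + insurance = 65106.46 + 689.36 + 8455.72 + 171.61 = 74423.15
Import duty = 74423.15 × 8% = 5953.85
Buyer bears: origin terminal 689.36 + freight 8455.72 + insurance 171.61 + destination terminal 302.39 + duty 5953.85 = 15572.93
Landed cost = invoice 65106.46 + 15572.93 = 80679.39

Total landed cost: AUD 80679.39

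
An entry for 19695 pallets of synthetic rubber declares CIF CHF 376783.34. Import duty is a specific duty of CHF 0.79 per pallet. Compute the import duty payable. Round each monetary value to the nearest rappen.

Import duty = 19695 × 0.79 = 15559.05

Import duty: CHF 15559.05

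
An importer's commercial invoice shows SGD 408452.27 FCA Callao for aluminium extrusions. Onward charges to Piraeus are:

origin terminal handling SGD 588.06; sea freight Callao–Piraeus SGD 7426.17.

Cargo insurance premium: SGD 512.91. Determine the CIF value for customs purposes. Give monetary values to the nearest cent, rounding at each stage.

CIF = FCA price + pre-shipment costs + freight + insurance
CIF = 408452.27 + 588.06 + 7426.17 + 512.91 = 416979.41

CIF value: SGD 416979.41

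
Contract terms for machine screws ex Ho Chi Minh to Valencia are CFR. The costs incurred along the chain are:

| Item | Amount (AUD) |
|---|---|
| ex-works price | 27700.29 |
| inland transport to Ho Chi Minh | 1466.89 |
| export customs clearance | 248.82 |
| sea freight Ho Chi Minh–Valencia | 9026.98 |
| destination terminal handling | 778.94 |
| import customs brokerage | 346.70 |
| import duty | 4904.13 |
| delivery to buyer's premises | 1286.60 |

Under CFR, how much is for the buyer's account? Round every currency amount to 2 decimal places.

Buyer's account: AUD 7316.37

CFR: the seller pays costs through ocean freight to the destination port, but not insurance.
Seller's account: goods 27700.29 + inland to port 1466.89 + export clearance 248.82 + freight 9026.98 = 38442.98
Buyer's account: destination terminal 778.94 + brokerage 346.70 + duty 4904.13 + delivery 1286.60 = 7316.37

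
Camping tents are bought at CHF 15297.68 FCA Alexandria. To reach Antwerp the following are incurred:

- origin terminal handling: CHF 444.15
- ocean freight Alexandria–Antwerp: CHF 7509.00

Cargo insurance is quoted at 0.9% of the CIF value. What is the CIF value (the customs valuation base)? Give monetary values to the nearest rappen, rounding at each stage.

CIF value: CHF 23461.99

Let C be the CIF value. C = FCA price + pre-shipment costs + freight + 0.9% × C
C − 0.9% × C = 15297.68 + 444.15 + 7509.00
0.991 × C = 23250.83
C = 23250.83 / 0.991 = 23461.99
Insurance premium = 0.9% × 23461.99 = 211.16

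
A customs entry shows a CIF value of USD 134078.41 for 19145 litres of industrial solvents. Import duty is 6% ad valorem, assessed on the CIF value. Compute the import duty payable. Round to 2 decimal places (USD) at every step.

Import duty = 134078.41 × 6% = 8044.70

Import duty: USD 8044.70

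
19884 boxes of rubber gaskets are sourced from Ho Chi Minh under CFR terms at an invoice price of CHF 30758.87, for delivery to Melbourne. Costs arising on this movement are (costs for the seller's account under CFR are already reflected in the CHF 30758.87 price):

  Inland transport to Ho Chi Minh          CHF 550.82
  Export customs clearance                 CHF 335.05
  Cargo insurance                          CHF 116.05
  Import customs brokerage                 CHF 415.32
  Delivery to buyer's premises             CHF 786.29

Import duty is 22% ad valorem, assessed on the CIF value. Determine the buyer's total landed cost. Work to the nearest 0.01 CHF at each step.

CFR: the seller pays costs through ocean freight to the destination port, but not insurance.
Already in the invoice (seller's account under CFR): inland to port, export clearance — exclude.
CIF value = CFR price + insurance = 30758.87 + 116.05 = 30874.92
Import duty = 30874.92 × 22% = 6792.48
Buyer bears: insurance 116.05 + brokerage 415.32 + delivery 786.29 + duty 6792.48 = 8110.14
Landed cost = invoice 30758.87 + 8110.14 = 38869.01

Total landed cost: CHF 38869.01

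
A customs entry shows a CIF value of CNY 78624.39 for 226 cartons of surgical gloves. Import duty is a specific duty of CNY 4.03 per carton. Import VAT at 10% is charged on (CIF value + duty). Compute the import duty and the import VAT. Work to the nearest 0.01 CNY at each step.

Import duty = 226 × 4.03 = 910.78
VAT base = CIF + duty = 78624.39 + 910.78 = 79535.17
Import VAT = 79535.17 × 10% = 7953.52

Import duty: CNY 910.78; import VAT: CNY 7953.52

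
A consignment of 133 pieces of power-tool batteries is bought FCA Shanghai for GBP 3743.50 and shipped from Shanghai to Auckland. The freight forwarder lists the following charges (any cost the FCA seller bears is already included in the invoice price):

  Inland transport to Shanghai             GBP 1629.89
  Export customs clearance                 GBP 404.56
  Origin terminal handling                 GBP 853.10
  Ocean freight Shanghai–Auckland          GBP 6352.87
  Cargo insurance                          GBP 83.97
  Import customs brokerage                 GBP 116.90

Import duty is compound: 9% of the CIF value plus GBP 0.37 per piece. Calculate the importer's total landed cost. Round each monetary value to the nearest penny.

Total landed cost: GBP 12192.56

FCA: the seller delivers export-cleared goods to the carrier; the buyer bears costs from that point.
Already in the invoice (seller's account under FCA): inland to port, export clearance — exclude.
CIF value = FCA price + origin terminal + freight + insurance = 3743.50 + 853.10 + 6352.87 + 83.97 = 11033.44
Ad valorem component: 11033.44 × 9% = 993.01
Specific component: 133 × 0.37 = 49.21
Import duty = 993.01 + 49.21 = 1042.22
Buyer bears: origin terminal 853.10 + freight 6352.87 + insurance 83.97 + brokerage 116.90 + duty 1042.22 = 8449.06
Landed cost = invoice 3743.50 + 8449.06 = 12192.56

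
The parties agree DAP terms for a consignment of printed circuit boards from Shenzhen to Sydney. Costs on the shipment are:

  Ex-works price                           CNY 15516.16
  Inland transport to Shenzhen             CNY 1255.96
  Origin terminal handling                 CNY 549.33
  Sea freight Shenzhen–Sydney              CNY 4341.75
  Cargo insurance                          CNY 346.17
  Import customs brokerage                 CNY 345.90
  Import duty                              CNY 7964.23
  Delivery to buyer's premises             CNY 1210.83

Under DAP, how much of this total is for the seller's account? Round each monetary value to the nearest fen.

Seller's account: CNY 23220.20

DAP: the seller bears all costs to the named destination except import duty and clearance.
Seller's account: goods 15516.16 + inland to port 1255.96 + origin terminal 549.33 + freight 4341.75 + insurance 346.17 + delivery 1210.83 = 23220.20
Buyer's account: brokerage 345.90 + duty 7964.23 = 8310.13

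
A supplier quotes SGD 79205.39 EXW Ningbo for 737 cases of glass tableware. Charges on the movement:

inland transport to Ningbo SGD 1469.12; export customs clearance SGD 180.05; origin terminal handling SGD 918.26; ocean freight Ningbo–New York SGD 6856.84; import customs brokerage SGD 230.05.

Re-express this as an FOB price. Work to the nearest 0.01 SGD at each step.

FOB price: SGD 81772.82

Not relevant to the conversion: brokerage, freight — on the buyer under both terms; not part of either seller's price.
From EXW to FOB, the seller additionally bears: inland to port, export clearance, origin terminal.
FOB price = 79205.39 + 1469.12 + 180.05 + 918.26 = 81772.82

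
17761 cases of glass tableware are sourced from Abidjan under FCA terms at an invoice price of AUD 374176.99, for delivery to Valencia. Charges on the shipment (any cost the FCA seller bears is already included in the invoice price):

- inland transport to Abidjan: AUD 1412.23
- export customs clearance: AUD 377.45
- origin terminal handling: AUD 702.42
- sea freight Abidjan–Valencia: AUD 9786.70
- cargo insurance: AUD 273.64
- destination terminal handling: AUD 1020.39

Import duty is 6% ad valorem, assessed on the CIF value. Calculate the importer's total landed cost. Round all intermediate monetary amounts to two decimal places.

FCA: the seller delivers export-cleared goods to the carrier; the buyer bears costs from that point.
Already in the invoice (seller's account under FCA): inland to port, export clearance — exclude.
CIF value = FCA price + origin terminal + freight + insurance = 374176.99 + 702.42 + 9786.70 + 273.64 = 384939.75
Import duty = 384939.75 × 6% = 23096.39
Buyer bears: origin terminal 702.42 + freight 9786.70 + insurance 273.64 + destination terminal 1020.39 + duty 23096.39 = 34879.54
Landed cost = invoice 374176.99 + 34879.54 = 409056.53

Total landed cost: AUD 409056.53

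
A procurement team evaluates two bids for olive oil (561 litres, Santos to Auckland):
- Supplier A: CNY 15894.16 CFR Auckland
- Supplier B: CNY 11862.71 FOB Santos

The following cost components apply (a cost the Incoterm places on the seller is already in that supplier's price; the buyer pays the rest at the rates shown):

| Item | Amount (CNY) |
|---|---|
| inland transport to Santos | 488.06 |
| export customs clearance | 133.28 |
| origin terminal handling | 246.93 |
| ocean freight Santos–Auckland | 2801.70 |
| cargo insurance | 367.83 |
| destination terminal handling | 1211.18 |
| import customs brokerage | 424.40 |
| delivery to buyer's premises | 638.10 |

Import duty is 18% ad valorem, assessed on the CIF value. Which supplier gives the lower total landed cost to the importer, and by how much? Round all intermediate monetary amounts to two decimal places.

Supplier B is cheaper by CNY 1451.11

Supplier A (CFR):
CIF value = CFR price + insurance = 15894.16 + 367.83 = 16261.99
Import duty = 16261.99 × 18% = 2927.16
Buyer bears (A): 367.83 + 1211.18 + 424.40 + 638.10 = 2641.51
Landed cost (A) = invoice 15894.16 + 2641.51 + duty 2927.16 = 21462.83
Supplier B (FOB):
CIF value = FOB price + freight + insurance = 11862.71 + 2801.70 + 367.83 = 15032.24
Import duty = 15032.24 × 18% = 2705.80
Buyer bears (B): 2801.70 + 367.83 + 1211.18 + 424.40 + 638.10 = 5443.21
Landed cost (B) = invoice 11862.71 + 5443.21 + duty 2705.80 = 20011.72
Difference = |21462.83 − 20011.72| = 1451.11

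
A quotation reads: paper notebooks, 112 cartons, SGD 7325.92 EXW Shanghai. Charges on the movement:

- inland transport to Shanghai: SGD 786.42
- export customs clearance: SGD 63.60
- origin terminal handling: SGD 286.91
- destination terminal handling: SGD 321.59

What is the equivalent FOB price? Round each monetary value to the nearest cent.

FOB price: SGD 8462.85

Not relevant to the conversion: destination terminal — on the buyer under both terms; not part of either seller's price.
From EXW to FOB, the seller additionally bears: inland to port, export clearance, origin terminal.
FOB price = 7325.92 + 786.42 + 63.60 + 286.91 = 8462.85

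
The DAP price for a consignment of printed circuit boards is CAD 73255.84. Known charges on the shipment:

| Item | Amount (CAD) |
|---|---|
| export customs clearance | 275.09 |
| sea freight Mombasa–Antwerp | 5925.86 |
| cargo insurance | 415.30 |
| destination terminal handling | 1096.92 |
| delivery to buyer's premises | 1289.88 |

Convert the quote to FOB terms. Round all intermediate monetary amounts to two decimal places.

Not relevant to the conversion: export clearance — on the seller under both DAP and FOB; already in the DAP price and stays in the FOB price.
From DAP to FOB, the seller no longer bears: freight, insurance, destination terminal, delivery.
FOB price = 73255.84 − 5925.86 − 415.30 − 1096.92 − 1289.88 = 64527.88

FOB price: CAD 64527.88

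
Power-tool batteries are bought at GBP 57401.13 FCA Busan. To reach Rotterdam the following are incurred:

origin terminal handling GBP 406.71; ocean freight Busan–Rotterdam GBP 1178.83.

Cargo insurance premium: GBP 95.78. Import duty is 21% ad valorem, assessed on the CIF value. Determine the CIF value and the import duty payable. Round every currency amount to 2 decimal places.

CIF value: GBP 59082.45; import duty: GBP 12407.31

CIF = FCA price + pre-shipment costs + freight + insurance
CIF = 57401.13 + 406.71 + 1178.83 + 95.78 = 59082.45
Import duty = 59082.45 × 21% = 12407.31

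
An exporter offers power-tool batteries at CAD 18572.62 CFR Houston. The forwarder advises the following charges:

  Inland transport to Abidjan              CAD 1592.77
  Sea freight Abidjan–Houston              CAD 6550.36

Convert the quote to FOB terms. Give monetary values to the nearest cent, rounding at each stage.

Not relevant to the conversion: inland to port — on the seller under both CFR and FOB; already in the CFR price and stays in the FOB price.
From CFR to FOB, the seller no longer bears: freight.
FOB price = 18572.62 − 6550.36 = 12022.26

FOB price: CAD 12022.26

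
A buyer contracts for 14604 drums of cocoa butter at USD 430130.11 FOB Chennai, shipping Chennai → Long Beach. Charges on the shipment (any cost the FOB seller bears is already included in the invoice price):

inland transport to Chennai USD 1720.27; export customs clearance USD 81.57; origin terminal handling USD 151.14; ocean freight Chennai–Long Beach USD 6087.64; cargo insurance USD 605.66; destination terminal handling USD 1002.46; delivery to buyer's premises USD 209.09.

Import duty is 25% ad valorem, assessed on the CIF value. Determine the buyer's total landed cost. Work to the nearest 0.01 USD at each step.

FOB: the seller bears costs until goods are on board at the origin port; the buyer bears freight, insurance and all costs thereafter.
Already in the invoice (seller's account under FOB): inland to port, export clearance, origin terminal — exclude.
CIF value = FOB price + freight + insurance = 430130.11 + 6087.64 + 605.66 = 436823.41
Import duty = 436823.41 × 25% = 109205.85
Buyer bears: freight 6087.64 + insurance 605.66 + destination terminal 1002.46 + delivery 209.09 + duty 109205.85 = 117110.70
Landed cost = invoice 430130.11 + 117110.70 = 547240.81

Total landed cost: USD 547240.81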